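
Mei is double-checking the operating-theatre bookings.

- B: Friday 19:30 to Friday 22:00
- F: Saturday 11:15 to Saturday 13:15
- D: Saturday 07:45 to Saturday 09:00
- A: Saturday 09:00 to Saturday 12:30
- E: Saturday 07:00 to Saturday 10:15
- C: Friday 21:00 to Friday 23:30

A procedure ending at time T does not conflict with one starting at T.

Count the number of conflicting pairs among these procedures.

4

Sorted by start: B, C, E, D, A, F.
C starts before B ends → B and C overlap.
E starts after B ends — done with B.
E starts after C ends — done with C.
D starts before E ends → E and D overlap.
A starts before E ends → E and A overlap.
F starts after E ends.
A starts exactly when D ends (back-to-back, no overlap) — done with D.
F starts before A ends → A and F overlap.
Overlapping pairs: A & E, A & F, B & C, D & E — 4 in total.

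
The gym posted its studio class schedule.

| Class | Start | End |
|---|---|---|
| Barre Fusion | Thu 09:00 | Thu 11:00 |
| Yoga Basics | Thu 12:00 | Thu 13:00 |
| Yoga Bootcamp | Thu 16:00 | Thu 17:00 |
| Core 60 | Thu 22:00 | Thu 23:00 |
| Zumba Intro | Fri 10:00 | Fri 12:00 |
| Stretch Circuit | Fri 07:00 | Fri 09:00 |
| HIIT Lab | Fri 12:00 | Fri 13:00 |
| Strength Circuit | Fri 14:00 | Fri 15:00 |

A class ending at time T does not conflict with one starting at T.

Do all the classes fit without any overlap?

Sorted by start: Barre Fusion, Yoga Basics, Yoga Bootcamp, Core 60, Stretch Circuit, Zumba Intro, HIIT Lab, Strength Circuit.
Yoga Basics starts after Barre Fusion ends, so Barre Fusion has no further overlaps.
Yoga Bootcamp starts after Yoga Basics ends, so Yoga Basics has no further overlaps.
Core 60 starts after Yoga Bootcamp ends, so Yoga Bootcamp has no further overlaps.
Stretch Circuit starts after Core 60 ends, so Core 60 has no further overlaps.
Zumba Intro starts after Stretch Circuit ends, so Stretch Circuit has no further overlaps.
HIIT Lab starts exactly when Zumba Intro ends (back-to-back, no overlap), so Zumba Intro has no further overlaps.
Strength Circuit starts after HIIT Lab ends.
Every pair is clear; the schedule has no overlaps.

Yes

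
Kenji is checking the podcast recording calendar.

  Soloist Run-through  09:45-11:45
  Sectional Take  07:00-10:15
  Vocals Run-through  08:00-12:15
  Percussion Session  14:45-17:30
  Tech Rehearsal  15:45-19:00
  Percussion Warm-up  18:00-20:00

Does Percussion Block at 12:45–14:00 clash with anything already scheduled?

No — it doesn't clash with anything

Sectional Take: ends 10:15 at or before Percussion Block starts 12:45 → clear.
Vocals Run-through: ends 12:15 at or before Percussion Block starts 12:45 → clear.
Soloist Run-through: ends 11:45 at or before Percussion Block starts 12:45 → clear.
Percussion Session: starts 14:45 at or after Percussion Block ends 14:00 → clear.
Tech Rehearsal: starts 15:45 at or after Percussion Block ends 14:00 → clear.
Percussion Warm-up: starts 18:00 at or after Percussion Block ends 14:00 → clear.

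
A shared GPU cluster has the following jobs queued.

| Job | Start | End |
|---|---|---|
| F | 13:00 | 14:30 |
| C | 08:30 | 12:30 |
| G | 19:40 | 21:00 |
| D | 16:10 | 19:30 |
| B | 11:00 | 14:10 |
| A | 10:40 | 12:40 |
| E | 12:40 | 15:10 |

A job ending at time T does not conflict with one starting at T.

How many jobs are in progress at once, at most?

Walk through starts and ends in time order (an end at T is processed before a start at T):
08:30 start C → 1
10:40 start A → 2
11:00 start B → 3
12:30 end C → 2
12:40 end A → 1
12:40 start E → 2
13:00 start F → 3
14:10 end B → 2
14:30 end F → 1
15:10 end E → 0
16:10 start D → 1
19:30 end D → 0
19:40 start G → 1
21:00 end G → 0
Peak is 3, at 11:00 (A, B, C).

3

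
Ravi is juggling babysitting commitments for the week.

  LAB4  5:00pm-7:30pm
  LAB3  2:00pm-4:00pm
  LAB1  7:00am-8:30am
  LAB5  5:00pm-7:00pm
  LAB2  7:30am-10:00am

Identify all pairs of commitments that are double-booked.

Sorted by start: LAB1, LAB2, LAB3, LAB4, LAB5.
LAB2 starts before LAB1 ends → LAB1 and LAB2 overlap.
LAB3 starts after LAB1 ends; LAB1 is clear from here.
LAB3 starts after LAB2 ends; LAB2 is clear from here.
LAB4 starts after LAB3 ends; LAB3 is clear from here.
LAB5 starts before LAB4 ends → LAB4 and LAB5 overlap.

LAB1 & LAB2, LAB4 & LAB5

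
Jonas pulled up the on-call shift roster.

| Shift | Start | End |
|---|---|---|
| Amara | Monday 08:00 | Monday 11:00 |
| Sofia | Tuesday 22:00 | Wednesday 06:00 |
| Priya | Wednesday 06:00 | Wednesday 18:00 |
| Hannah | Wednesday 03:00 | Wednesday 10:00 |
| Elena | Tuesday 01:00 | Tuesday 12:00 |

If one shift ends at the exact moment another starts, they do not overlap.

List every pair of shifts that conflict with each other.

Sorted by start: Amara, Elena, Sofia, Hannah, Priya.
Elena starts after Amara ends; Amara is clear from here.
Sofia starts after Elena ends; Elena is clear from here.
Hannah starts before Sofia ends → Sofia and Hannah overlap.
Priya starts exactly when Sofia ends (back-to-back, no overlap).
Priya starts before Hannah ends → Hannah and Priya overlap.

Hannah & Priya, Hannah & Sofia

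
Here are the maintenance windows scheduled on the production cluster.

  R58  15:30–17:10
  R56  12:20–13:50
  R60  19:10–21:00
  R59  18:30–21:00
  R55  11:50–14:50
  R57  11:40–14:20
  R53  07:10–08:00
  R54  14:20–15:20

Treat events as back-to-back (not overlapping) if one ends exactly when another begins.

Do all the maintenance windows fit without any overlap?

Two intervals overlap when each starts before the other ends.
Sorted by start: R53, R57, R55, R56, R54, R58, R59, R60.
R57 starts after R53 ends, so nothing later overlaps R53 either.
R55 starts before R57 ends → R57 and R55 overlap.
That's a conflict, so the schedule is not conflict-free.

No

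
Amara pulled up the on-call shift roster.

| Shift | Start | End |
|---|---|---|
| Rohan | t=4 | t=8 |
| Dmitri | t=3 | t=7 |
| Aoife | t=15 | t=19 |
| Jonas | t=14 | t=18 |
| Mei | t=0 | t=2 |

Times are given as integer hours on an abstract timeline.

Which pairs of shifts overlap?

Two intervals overlap when each starts before the other ends.
Sorted by start: Mei, Dmitri, Rohan, Jonas, Aoife.
Dmitri starts after Mei ends, so nothing later overlaps Mei either.
Rohan starts before Dmitri ends → Dmitri and Rohan overlap.
Jonas starts after Dmitri ends, so nothing later overlaps Dmitri either.
Jonas starts after Rohan ends, so nothing later overlaps Rohan either.
Aoife starts before Jonas ends → Jonas and Aoife overlap.

Aoife & Jonas, Dmitri & Rohan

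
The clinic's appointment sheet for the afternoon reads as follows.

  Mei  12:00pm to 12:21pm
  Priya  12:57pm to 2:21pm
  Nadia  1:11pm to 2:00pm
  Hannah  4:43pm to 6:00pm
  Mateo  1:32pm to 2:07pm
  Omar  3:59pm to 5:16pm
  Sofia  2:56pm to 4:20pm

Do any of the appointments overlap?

Sorted by start: Mei, Priya, Nadia, Mateo, Sofia, Omar, Hannah.
Priya starts after Mei ends, so Mei has no further overlaps.
Nadia starts before Priya ends → Priya and Nadia overlap.
That's a conflict, so the schedule is not conflict-free.

Yes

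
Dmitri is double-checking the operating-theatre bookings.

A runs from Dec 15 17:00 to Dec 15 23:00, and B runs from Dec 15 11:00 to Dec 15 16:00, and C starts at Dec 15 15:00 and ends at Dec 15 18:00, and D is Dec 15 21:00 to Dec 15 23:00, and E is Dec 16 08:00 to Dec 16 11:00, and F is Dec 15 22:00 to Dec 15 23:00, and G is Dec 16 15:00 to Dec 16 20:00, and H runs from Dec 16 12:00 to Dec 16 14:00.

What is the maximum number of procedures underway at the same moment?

3

Walk through starts and ends in time order (an end at T is processed before a start at T):
Dec 15 11:00 start B → 1
Dec 15 15:00 start C → 2
Dec 15 16:00 end B → 1
Dec 15 17:00 start A → 2
Dec 15 18:00 end C → 1
Dec 15 21:00 start D → 2
Dec 15 22:00 start F → 3
Dec 15 23:00 end A → 2
Dec 15 23:00 end D → 1
Dec 15 23:00 end F → 0
Dec 16 08:00 start E → 1
Dec 16 11:00 end E → 0
Dec 16 12:00 start H → 1
Dec 16 14:00 end H → 0
Dec 16 15:00 start G → 1
Dec 16 20:00 end G → 0
Peak is 3, at Dec 15 22:00 (A, D, F).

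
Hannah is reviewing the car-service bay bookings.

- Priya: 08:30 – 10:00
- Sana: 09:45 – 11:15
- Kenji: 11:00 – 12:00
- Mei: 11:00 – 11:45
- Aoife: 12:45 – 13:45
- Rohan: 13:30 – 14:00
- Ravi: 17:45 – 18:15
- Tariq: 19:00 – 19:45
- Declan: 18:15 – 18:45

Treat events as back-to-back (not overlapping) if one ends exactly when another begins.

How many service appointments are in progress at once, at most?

3

Sweep the timeline, counting +1 at each start and −1 at each end (ends before starts at a tie):
08:30 start Priya → 1
09:45 start Sana → 2
10:00 end Priya → 1
11:00 start Kenji → 2
11:00 start Mei → 3
11:15 end Sana → 2
11:45 end Mei → 1
12:00 end Kenji → 0
12:45 start Aoife → 1
13:30 start Rohan → 2
13:45 end Aoife → 1
14:00 end Rohan → 0
17:45 start Ravi → 1
18:15 end Ravi → 0
18:15 start Declan → 1
18:45 end Declan → 0
19:00 start Tariq → 1
19:45 end Tariq → 0
Peak is 3, at 11:00 (Kenji, Mei, Sana).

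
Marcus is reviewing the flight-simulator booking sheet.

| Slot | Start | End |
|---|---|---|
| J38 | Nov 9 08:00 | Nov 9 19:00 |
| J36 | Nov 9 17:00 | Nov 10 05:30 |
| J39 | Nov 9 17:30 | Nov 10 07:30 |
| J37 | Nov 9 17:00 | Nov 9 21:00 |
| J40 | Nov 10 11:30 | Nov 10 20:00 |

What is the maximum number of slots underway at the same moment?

4

Sweep the timeline, counting +1 at each start and −1 at each end (ends before starts at a tie):
Nov 9 08:00 start J38 → 1
Nov 9 17:00 start J36 → 2
Nov 9 17:00 start J37 → 3
Nov 9 17:30 start J39 → 4
Nov 9 19:00 end J38 → 3
Nov 9 21:00 end J37 → 2
Nov 10 05:30 end J36 → 1
Nov 10 07:30 end J39 → 0
Nov 10 11:30 start J40 → 1
Nov 10 20:00 end J40 → 0
Peak is 4, at Nov 9 17:30 (J36, J37, J38, J39).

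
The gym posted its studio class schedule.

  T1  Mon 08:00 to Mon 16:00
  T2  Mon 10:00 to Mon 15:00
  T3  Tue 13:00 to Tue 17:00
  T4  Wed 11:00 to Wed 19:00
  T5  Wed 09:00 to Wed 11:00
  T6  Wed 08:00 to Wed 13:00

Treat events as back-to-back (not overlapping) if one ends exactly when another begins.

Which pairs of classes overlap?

Check each pair: they overlap iff neither finishes before the other starts.
Sorted by start: T1, T2, T3, T6, T5, T4.
T2 starts before T1 ends → T1 and T2 overlap.
T3 starts after T1 ends; T1 is clear from here.
T3 starts after T2 ends; T2 is clear from here.
T6 starts after T3 ends; T3 is clear from here.
T5 starts before T6 ends → T6 and T5 overlap.
T4 starts before T6 ends → T6 and T4 overlap.
T4 starts exactly when T5 ends (back-to-back, no overlap).

T1 & T2, T4 & T6, T5 & T6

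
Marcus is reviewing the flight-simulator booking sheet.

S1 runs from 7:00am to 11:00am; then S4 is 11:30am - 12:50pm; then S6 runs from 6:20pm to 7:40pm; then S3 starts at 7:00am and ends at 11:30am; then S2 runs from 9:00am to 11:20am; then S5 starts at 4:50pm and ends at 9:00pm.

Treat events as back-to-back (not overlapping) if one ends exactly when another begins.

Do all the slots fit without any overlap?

Sorted by start: S1, S3, S2, S4, S5, S6.
S3 starts before S1 ends → S1 and S3 overlap.
That's a conflict, so the schedule is not conflict-free.

No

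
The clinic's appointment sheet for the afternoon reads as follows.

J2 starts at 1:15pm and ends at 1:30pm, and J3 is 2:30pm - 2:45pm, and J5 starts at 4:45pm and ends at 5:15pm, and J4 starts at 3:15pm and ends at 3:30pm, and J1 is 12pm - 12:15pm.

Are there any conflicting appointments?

No

Sorted by start: J1, J2, J3, J4, J5.
J2 starts after J1 ends; J1 is clear from here.
J3 starts after J2 ends; J2 is clear from here.
J4 starts after J3 ends; J3 is clear from here.
J5 starts after J4 ends.
Every pair is clear; the schedule has no overlaps.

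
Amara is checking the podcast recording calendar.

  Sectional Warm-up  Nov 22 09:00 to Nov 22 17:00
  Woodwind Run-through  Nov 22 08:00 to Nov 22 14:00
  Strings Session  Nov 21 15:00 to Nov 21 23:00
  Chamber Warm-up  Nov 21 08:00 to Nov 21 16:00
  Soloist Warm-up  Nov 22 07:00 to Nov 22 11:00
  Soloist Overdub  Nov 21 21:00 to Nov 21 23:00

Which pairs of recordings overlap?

Chamber Warm-up & Strings Session, Sectional Warm-up & Soloist Warm-up, Sectional Warm-up & Woodwind Run-through, Soloist Overdub & Strings Session, Soloist Warm-up & Woodwind Run-through

Sorted by start: Chamber Warm-up, Strings Session, Soloist Overdub, Soloist Warm-up, Woodwind Run-through, Sectional Warm-up.
Strings Session starts before Chamber Warm-up ends → Chamber Warm-up and Strings Session overlap.
Soloist Overdub starts after Chamber Warm-up ends; Chamber Warm-up is clear from here.
Soloist Overdub starts before Strings Session ends → Strings Session and Soloist Overdub overlap.
Soloist Warm-up starts after Strings Session ends; Strings Session is clear from here.
Soloist Warm-up starts after Soloist Overdub ends; Soloist Overdub is clear from here.
Woodwind Run-through starts before Soloist Warm-up ends → Soloist Warm-up and Woodwind Run-through overlap.
Sectional Warm-up starts before Soloist Warm-up ends → Soloist Warm-up and Sectional Warm-up overlap.
Sectional Warm-up starts before Woodwind Run-through ends → Woodwind Run-through and Sectional Warm-up overlap.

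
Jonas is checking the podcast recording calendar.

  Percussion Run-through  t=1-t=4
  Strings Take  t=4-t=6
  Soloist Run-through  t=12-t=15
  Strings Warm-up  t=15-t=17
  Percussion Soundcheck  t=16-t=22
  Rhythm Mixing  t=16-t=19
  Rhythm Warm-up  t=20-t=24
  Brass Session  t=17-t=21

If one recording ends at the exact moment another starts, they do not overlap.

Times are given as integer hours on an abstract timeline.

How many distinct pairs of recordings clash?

Sorted by start: Percussion Run-through, Strings Take, Soloist Run-through, Strings Warm-up, Percussion Soundcheck, Rhythm Mixing, Brass Session, Rhythm Warm-up.
Strings Take starts exactly when Percussion Run-through ends (back-to-back, no overlap), so Percussion Run-through has no further overlaps.
Soloist Run-through starts after Strings Take ends, so Strings Take has no further overlaps.
Strings Warm-up starts exactly when Soloist Run-through ends (back-to-back, no overlap), so Soloist Run-through has no further overlaps.
Percussion Soundcheck starts before Strings Warm-up ends → Strings Warm-up and Percussion Soundcheck overlap.
Rhythm Mixing starts before Strings Warm-up ends → Strings Warm-up and Rhythm Mixing overlap.
Brass Session starts exactly when Strings Warm-up ends (back-to-back, no overlap), so Strings Warm-up has no further overlaps.
Rhythm Mixing starts before Percussion Soundcheck ends → Percussion Soundcheck and Rhythm Mixing overlap.
Brass Session starts before Percussion Soundcheck ends → Percussion Soundcheck and Brass Session overlap.
Rhythm Warm-up starts before Percussion Soundcheck ends → Percussion Soundcheck and Rhythm Warm-up overlap.
Brass Session starts before Rhythm Mixing ends → Rhythm Mixing and Brass Session overlap.
Rhythm Warm-up starts after Rhythm Mixing ends.
Rhythm Warm-up starts before Brass Session ends → Brass Session and Rhythm Warm-up overlap.
Overlapping pairs: Brass Session & Percussion Soundcheck, Brass Session & Rhythm Mixing, Brass Session & Rhythm Warm-up, Percussion Soundcheck & Rhythm Mixing, Percussion Soundcheck & Rhythm Warm-up, Percussion Soundcheck & Strings Warm-up, Rhythm Mixing & Strings Warm-up — 7 in total.

7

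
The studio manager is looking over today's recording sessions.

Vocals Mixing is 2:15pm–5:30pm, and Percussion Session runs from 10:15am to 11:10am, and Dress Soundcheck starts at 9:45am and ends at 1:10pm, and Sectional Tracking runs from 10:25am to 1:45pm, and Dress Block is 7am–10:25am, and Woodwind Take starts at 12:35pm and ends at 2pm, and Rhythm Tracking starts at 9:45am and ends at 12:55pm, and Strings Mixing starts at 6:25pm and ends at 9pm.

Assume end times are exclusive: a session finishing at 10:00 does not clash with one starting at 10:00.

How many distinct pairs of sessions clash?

Sorted by start: Dress Block, Rhythm Tracking, Dress Soundcheck, Percussion Session, Sectional Tracking, Woodwind Take, Vocals Mixing, Strings Mixing.
Rhythm Tracking starts before Dress Block ends → Dress Block and Rhythm Tracking overlap.
Dress Soundcheck starts before Dress Block ends → Dress Block and Dress Soundcheck overlap.
Percussion Session starts before Dress Block ends → Dress Block and Percussion Session overlap.
Sectional Tracking starts exactly when Dress Block ends (back-to-back, no overlap), so nothing later overlaps Dress Block either.
Dress Soundcheck starts before Rhythm Tracking ends → Rhythm Tracking and Dress Soundcheck overlap.
Percussion Session starts before Rhythm Tracking ends → Rhythm Tracking and Percussion Session overlap.
Sectional Tracking starts before Rhythm Tracking ends → Rhythm Tracking and Sectional Tracking overlap.
Woodwind Take starts before Rhythm Tracking ends → Rhythm Tracking and Woodwind Take overlap.
Vocals Mixing starts after Rhythm Tracking ends, so nothing later overlaps Rhythm Tracking either.
Percussion Session starts before Dress Soundcheck ends → Dress Soundcheck and Percussion Session overlap.
Sectional Tracking starts before Dress Soundcheck ends → Dress Soundcheck and Sectional Tracking overlap.
Woodwind Take starts before Dress Soundcheck ends → Dress Soundcheck and Woodwind Take overlap.
Vocals Mixing starts after Dress Soundcheck ends, so nothing later overlaps Dress Soundcheck either.
Sectional Tracking starts before Percussion Session ends → Percussion Session and Sectional Tracking overlap.
Woodwind Take starts after Percussion Session ends, so nothing later overlaps Percussion Session either.
Woodwind Take starts before Sectional Tracking ends → Sectional Tracking and Woodwind Take overlap.
Vocals Mixing starts after Sectional Tracking ends, so nothing later overlaps Sectional Tracking either.
Vocals Mixing starts after Woodwind Take ends, so nothing later overlaps Woodwind Take either.
Strings Mixing starts after Vocals Mixing ends.
Overlapping pairs: Dress Block & Dress Soundcheck, Dress Block & Percussion Session, Dress Block & Rhythm Tracking, Dress Soundcheck & Percussion Session, Dress Soundcheck & Rhythm Tracking, Dress Soundcheck & Sectional Tracking, Dress Soundcheck & Woodwind Take, Percussion Session & Rhythm Tracking, Percussion Session & Sectional Tracking, Rhythm Tracking & Sectional Tracking, Rhythm Tracking & Woodwind Take, Sectional Tracking & Woodwind Take — 12 in total.

12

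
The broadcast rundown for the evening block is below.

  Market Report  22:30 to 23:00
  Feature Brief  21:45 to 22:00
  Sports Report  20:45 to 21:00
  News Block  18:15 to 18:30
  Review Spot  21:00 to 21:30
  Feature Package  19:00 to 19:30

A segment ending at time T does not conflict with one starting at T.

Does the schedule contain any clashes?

No

Sorted by start: News Block, Feature Package, Sports Report, Review Spot, Feature Brief, Market Report.
Feature Package starts after News Block ends, so nothing later overlaps News Block either.
Sports Report starts after Feature Package ends, so nothing later overlaps Feature Package either.
Review Spot starts exactly when Sports Report ends (back-to-back, no overlap), so nothing later overlaps Sports Report either.
Feature Brief starts after Review Spot ends, so nothing later overlaps Review Spot either.
Market Report starts after Feature Brief ends.
Every pair is clear; the schedule has no overlaps.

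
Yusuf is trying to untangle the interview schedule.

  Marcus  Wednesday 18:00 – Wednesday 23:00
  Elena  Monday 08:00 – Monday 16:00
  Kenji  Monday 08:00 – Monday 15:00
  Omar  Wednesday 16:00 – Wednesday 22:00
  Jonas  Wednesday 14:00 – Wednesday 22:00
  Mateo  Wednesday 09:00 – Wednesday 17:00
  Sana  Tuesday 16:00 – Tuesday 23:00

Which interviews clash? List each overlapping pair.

Sorted by start: Kenji, Elena, Sana, Mateo, Jonas, Omar, Marcus.
Elena starts before Kenji ends → Kenji and Elena overlap.
Sana starts after Kenji ends — done with Kenji.
Sana starts after Elena ends — done with Elena.
Mateo starts after Sana ends — done with Sana.
Jonas starts before Mateo ends → Mateo and Jonas overlap.
Omar starts before Mateo ends → Mateo and Omar overlap.
Marcus starts after Mateo ends.
Omar starts before Jonas ends → Jonas and Omar overlap.
Marcus starts before Jonas ends → Jonas and Marcus overlap.
Marcus starts before Omar ends → Omar and Marcus overlap.

Elena & Kenji, Jonas & Marcus, Jonas & Mateo, Jonas & Omar, Marcus & Omar, Mateo & Omar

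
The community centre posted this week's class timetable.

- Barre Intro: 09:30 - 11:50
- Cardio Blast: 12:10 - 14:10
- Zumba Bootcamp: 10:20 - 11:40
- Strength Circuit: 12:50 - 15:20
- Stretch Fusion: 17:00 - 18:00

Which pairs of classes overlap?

Barre Intro & Zumba Bootcamp, Cardio Blast & Strength Circuit

Two intervals overlap when each starts before the other ends.
Sorted by start: Barre Intro, Zumba Bootcamp, Cardio Blast, Strength Circuit, Stretch Fusion.
Zumba Bootcamp starts before Barre Intro ends → Barre Intro and Zumba Bootcamp overlap.
Cardio Blast starts after Barre Intro ends; Barre Intro is clear from here.
Cardio Blast starts after Zumba Bootcamp ends; Zumba Bootcamp is clear from here.
Strength Circuit starts before Cardio Blast ends → Cardio Blast and Strength Circuit overlap.
Stretch Fusion starts after Cardio Blast ends.
Stretch Fusion starts after Strength Circuit ends.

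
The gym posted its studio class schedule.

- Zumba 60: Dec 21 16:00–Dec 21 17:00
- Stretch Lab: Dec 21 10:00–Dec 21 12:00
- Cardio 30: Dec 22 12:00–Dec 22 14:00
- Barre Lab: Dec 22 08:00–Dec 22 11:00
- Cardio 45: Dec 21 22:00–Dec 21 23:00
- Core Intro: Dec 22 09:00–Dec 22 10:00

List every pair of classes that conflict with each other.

Barre Lab & Core Intro

Sorted by start: Stretch Lab, Zumba 60, Cardio 45, Barre Lab, Core Intro, Cardio 30.
Zumba 60 starts after Stretch Lab ends, so nothing later overlaps Stretch Lab either.
Cardio 45 starts after Zumba 60 ends, so nothing later overlaps Zumba 60 either.
Barre Lab starts after Cardio 45 ends, so nothing later overlaps Cardio 45 either.
Core Intro starts before Barre Lab ends → Barre Lab and Core Intro overlap.
Cardio 30 starts after Barre Lab ends.
Cardio 30 starts after Core Intro ends.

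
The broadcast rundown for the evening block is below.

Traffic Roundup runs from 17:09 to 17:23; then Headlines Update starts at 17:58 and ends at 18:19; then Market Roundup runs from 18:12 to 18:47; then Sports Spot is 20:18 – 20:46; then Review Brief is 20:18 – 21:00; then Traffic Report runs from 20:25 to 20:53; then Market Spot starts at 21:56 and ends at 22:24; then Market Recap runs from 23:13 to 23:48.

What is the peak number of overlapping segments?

3

Walk through starts and ends in time order (an end at T is processed before a start at T):
17:09 start Traffic Roundup → 1
17:23 end Traffic Roundup → 0
17:58 start Headlines Update → 1
18:12 start Market Roundup → 2
18:19 end Headlines Update → 1
18:47 end Market Roundup → 0
20:18 start Review Brief → 1
20:18 start Sports Spot → 2
20:25 start Traffic Report → 3
20:46 end Sports Spot → 2
20:53 end Traffic Report → 1
21:00 end Review Brief → 0
21:56 start Market Spot → 1
22:24 end Market Spot → 0
23:13 start Market Recap → 1
23:48 end Market Recap → 0
Peak is 3, at 20:25 (Review Brief, Sports Spot, Traffic Report).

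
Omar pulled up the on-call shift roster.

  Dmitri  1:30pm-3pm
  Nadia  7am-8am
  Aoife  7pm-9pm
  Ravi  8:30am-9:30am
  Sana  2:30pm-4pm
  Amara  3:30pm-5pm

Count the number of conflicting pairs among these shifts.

Sorted by start: Nadia, Ravi, Dmitri, Sana, Amara, Aoife.
Ravi starts after Nadia ends, so Nadia has no further overlaps.
Dmitri starts after Ravi ends, so Ravi has no further overlaps.
Sana starts before Dmitri ends → Dmitri and Sana overlap.
Amara starts after Dmitri ends, so Dmitri has no further overlaps.
Amara starts before Sana ends → Sana and Amara overlap.
Aoife starts after Sana ends.
Aoife starts after Amara ends.
Overlapping pairs: Amara & Sana, Dmitri & Sana — 2 in total.

2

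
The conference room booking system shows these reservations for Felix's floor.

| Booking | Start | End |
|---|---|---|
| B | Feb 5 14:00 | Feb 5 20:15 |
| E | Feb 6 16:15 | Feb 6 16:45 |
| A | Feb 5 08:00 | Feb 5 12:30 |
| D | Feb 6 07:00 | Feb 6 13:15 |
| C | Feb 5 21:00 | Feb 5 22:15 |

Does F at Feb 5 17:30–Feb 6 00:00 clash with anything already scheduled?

Yes — it overlaps B, C

A: ends Feb 5 12:30 at or before F starts Feb 5 17:30 → clear.
B: starts Feb 5 14:00 before F ends Feb 6 00:00, and ends Feb 5 20:15 after F starts Feb 5 17:30 → overlap.
C: starts Feb 5 21:00 before F ends Feb 6 00:00, and ends Feb 5 22:15 after F starts Feb 5 17:30 → overlap.
D: starts Feb 6 07:00 at or after F ends Feb 6 00:00 → clear.
E: starts Feb 6 16:15 at or after F ends Feb 6 00:00 → clear.
F overlaps B, C.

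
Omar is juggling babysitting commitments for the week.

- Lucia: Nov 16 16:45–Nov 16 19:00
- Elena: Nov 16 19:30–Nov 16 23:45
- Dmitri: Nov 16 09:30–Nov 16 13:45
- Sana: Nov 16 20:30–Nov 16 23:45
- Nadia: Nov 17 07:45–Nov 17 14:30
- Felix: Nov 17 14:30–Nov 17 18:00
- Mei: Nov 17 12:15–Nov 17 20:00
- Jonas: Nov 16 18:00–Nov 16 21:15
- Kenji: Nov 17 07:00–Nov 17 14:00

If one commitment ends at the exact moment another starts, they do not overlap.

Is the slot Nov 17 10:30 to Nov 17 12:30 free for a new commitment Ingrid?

No — it overlaps Kenji, Mei, Nadia

Dmitri: ends Nov 16 13:45 at or before Ingrid starts Nov 17 10:30 → clear.
Lucia: ends Nov 16 19:00 at or before Ingrid starts Nov 17 10:30 → clear.
Jonas: ends Nov 16 21:15 at or before Ingrid starts Nov 17 10:30 → clear.
Elena: ends Nov 16 23:45 at or before Ingrid starts Nov 17 10:30 → clear.
Sana: ends Nov 16 23:45 at or before Ingrid starts Nov 17 10:30 → clear.
Kenji: starts Nov 17 07:00 before Ingrid ends Nov 17 12:30, and ends Nov 17 14:00 after Ingrid starts Nov 17 10:30 → overlap.
Nadia: starts Nov 17 07:45 before Ingrid ends Nov 17 12:30, and ends Nov 17 14:30 after Ingrid starts Nov 17 10:30 → overlap.
Mei: starts Nov 17 12:15 before Ingrid ends Nov 17 12:30, and ends Nov 17 20:00 after Ingrid starts Nov 17 10:30 → overlap.
Felix: starts Nov 17 14:30 at or after Ingrid ends Nov 17 12:30 → clear.
Ingrid overlaps Kenji, Nadia, Mei.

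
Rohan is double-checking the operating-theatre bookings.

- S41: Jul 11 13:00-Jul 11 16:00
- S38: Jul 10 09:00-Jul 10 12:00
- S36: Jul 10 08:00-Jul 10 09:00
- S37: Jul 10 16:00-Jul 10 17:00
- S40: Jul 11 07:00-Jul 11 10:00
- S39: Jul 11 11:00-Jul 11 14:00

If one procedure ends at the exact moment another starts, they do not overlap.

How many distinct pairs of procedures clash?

Two intervals overlap when each starts before the other ends.
Sorted by start: S36, S38, S37, S40, S39, S41.
S38 starts exactly when S36 ends (back-to-back, no overlap); S36 is clear from here.
S37 starts after S38 ends; S38 is clear from here.
S40 starts after S37 ends; S37 is clear from here.
S39 starts after S40 ends; S40 is clear from here.
S41 starts before S39 ends → S39 and S41 overlap.
Overlapping pairs: S39 & S41 — 1 in total.

1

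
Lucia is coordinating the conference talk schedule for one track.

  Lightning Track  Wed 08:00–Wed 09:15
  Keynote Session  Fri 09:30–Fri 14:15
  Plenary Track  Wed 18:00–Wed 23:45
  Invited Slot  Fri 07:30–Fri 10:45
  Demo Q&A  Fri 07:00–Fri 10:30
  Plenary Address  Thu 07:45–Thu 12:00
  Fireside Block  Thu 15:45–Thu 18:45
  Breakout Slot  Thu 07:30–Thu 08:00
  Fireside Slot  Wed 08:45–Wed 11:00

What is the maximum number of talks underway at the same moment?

3

Sweep the timeline, counting +1 at each start and −1 at each end (ends before starts at a tie):
Wed 08:00 start Lightning Track → 1
Wed 08:45 start Fireside Slot → 2
Wed 09:15 end Lightning Track → 1
Wed 11:00 end Fireside Slot → 0
Wed 18:00 start Plenary Track → 1
Wed 23:45 end Plenary Track → 0
Thu 07:30 start Breakout Slot → 1
Thu 07:45 start Plenary Address → 2
Thu 08:00 end Breakout Slot → 1
Thu 12:00 end Plenary Address → 0
Thu 15:45 start Fireside Block → 1
Thu 18:45 end Fireside Block → 0
Fri 07:00 start Demo Q&A → 1
Fri 07:30 start Invited Slot → 2
Fri 09:30 start Keynote Session → 3
Fri 10:30 end Demo Q&A → 2
Fri 10:45 end Invited Slot → 1
Fri 14:15 end Keynote Session → 0
Peak is 3, at Fri 09:30 (Demo Q&A, Invited Slot, Keynote Session).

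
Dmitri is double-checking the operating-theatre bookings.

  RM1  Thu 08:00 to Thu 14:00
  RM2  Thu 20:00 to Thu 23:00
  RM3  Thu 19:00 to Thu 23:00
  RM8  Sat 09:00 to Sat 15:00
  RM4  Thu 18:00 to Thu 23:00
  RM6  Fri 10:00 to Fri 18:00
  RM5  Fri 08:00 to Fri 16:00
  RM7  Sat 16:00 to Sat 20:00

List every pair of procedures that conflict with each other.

RM2 & RM3, RM2 & RM4, RM3 & RM4, RM5 & RM6

Sorted by start: RM1, RM4, RM3, RM2, RM5, RM6, RM8, RM7.
RM4 starts after RM1 ends — done with RM1.
RM3 starts before RM4 ends → RM4 and RM3 overlap.
RM2 starts before RM4 ends → RM4 and RM2 overlap.
RM5 starts after RM4 ends — done with RM4.
RM2 starts before RM3 ends → RM3 and RM2 overlap.
RM5 starts after RM3 ends — done with RM3.
RM5 starts after RM2 ends — done with RM2.
RM6 starts before RM5 ends → RM5 and RM6 overlap.
RM8 starts after RM5 ends — done with RM5.
RM8 starts after RM6 ends — done with RM6.
RM7 starts after RM8 ends.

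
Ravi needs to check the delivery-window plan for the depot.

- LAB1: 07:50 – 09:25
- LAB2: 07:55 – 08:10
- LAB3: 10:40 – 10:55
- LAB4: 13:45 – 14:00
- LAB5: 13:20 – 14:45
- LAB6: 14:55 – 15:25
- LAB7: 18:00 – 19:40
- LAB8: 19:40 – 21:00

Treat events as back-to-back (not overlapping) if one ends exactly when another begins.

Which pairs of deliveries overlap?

Two intervals overlap when each starts before the other ends.
Sorted by start: LAB1, LAB2, LAB3, LAB5, LAB4, LAB6, LAB7, LAB8.
LAB2 starts before LAB1 ends → LAB1 and LAB2 overlap.
LAB3 starts after LAB1 ends; LAB1 is clear from here.
LAB3 starts after LAB2 ends; LAB2 is clear from here.
LAB5 starts after LAB3 ends; LAB3 is clear from here.
LAB4 starts before LAB5 ends → LAB5 and LAB4 overlap.
LAB6 starts after LAB5 ends; LAB5 is clear from here.
LAB6 starts after LAB4 ends; LAB4 is clear from here.
LAB7 starts after LAB6 ends; LAB6 is clear from here.
LAB8 starts exactly when LAB7 ends (back-to-back, no overlap).

LAB1 & LAB2, LAB4 & LAB5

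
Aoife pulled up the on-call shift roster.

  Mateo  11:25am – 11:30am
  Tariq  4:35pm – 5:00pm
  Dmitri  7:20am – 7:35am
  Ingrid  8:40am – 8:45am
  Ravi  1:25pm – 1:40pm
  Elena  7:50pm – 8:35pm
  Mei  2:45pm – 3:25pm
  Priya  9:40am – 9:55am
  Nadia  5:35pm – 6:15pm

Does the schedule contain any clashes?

No

Check each pair: they overlap iff neither finishes before the other starts.
Sorted by start: Dmitri, Ingrid, Priya, Mateo, Ravi, Mei, Tariq, Nadia, Elena.
Ingrid starts after Dmitri ends; Dmitri is clear from here.
Priya starts after Ingrid ends; Ingrid is clear from here.
Mateo starts after Priya ends; Priya is clear from here.
Ravi starts after Mateo ends; Mateo is clear from here.
Mei starts after Ravi ends; Ravi is clear from here.
Tariq starts after Mei ends; Mei is clear from here.
Nadia starts after Tariq ends; Tariq is clear from here.
Elena starts after Nadia ends.
Every pair is clear; the schedule has no overlaps.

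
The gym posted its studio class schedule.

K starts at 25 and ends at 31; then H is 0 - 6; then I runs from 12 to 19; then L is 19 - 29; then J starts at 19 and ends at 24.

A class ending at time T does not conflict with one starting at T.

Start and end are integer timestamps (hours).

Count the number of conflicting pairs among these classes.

2

Two intervals overlap when each starts before the other ends.
Sorted by start: H, I, J, L, K.
I starts after H ends — done with H.
J starts exactly when I ends (back-to-back, no overlap) — done with I.
L starts before J ends → J and L overlap.
K starts after J ends.
K starts before L ends → L and K overlap.
Overlapping pairs: J & L, K & L — 2 in total.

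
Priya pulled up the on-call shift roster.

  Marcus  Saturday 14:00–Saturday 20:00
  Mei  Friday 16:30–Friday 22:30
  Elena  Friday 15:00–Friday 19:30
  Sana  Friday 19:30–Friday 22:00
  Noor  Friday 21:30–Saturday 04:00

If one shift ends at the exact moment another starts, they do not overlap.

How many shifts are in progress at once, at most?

Sort all start/end points and keep a running count:
Friday 15:00 start Elena → 1
Friday 16:30 start Mei → 2
Friday 19:30 end Elena → 1
Friday 19:30 start Sana → 2
Friday 21:30 start Noor → 3
Friday 22:00 end Sana → 2
Friday 22:30 end Mei → 1
Saturday 04:00 end Noor → 0
Saturday 14:00 start Marcus → 1
Saturday 20:00 end Marcus → 0
Peak is 3, at Friday 21:30 (Mei, Noor, Sana).

3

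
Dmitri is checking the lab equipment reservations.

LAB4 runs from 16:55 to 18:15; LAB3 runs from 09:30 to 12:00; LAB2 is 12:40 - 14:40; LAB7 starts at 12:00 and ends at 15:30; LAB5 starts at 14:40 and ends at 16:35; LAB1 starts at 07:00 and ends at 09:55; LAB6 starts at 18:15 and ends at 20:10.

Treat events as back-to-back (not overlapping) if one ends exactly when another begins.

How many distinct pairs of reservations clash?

3

Sorted by start: LAB1, LAB3, LAB7, LAB2, LAB5, LAB4, LAB6.
LAB3 starts before LAB1 ends → LAB1 and LAB3 overlap.
LAB7 starts after LAB1 ends; LAB1 is clear from here.
LAB7 starts exactly when LAB3 ends (back-to-back, no overlap); LAB3 is clear from here.
LAB2 starts before LAB7 ends → LAB7 and LAB2 overlap.
LAB5 starts before LAB7 ends → LAB7 and LAB5 overlap.
LAB4 starts after LAB7 ends; LAB7 is clear from here.
LAB5 starts exactly when LAB2 ends (back-to-back, no overlap); LAB2 is clear from here.
LAB4 starts after LAB5 ends; LAB5 is clear from here.
LAB6 starts exactly when LAB4 ends (back-to-back, no overlap).
Overlapping pairs: LAB1 & LAB3, LAB2 & LAB7, LAB5 & LAB7 — 3 in total.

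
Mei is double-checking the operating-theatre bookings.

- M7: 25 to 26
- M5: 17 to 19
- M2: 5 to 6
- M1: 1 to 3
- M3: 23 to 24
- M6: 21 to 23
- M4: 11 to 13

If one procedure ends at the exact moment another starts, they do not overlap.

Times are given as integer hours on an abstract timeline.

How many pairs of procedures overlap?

0

Sorted by start: M1, M2, M4, M5, M6, M3, M7.
M2 starts after M1 ends; M1 is clear from here.
M4 starts after M2 ends; M2 is clear from here.
M5 starts after M4 ends; M4 is clear from here.
M6 starts after M5 ends; M5 is clear from here.
M3 starts exactly when M6 ends (back-to-back, no overlap); M6 is clear from here.
M7 starts after M3 ends.
No pair overlaps.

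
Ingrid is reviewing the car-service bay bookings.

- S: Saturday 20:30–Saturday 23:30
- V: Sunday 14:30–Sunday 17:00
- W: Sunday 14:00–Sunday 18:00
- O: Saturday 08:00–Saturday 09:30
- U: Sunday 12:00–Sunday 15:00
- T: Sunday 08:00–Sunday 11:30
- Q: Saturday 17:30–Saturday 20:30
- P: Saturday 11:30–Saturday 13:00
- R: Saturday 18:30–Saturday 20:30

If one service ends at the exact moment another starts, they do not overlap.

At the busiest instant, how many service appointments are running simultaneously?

Sweep the timeline, counting +1 at each start and −1 at each end (ends before starts at a tie):
Saturday 08:00 start O → 1
Saturday 09:30 end O → 0
Saturday 11:30 start P → 1
Saturday 13:00 end P → 0
Saturday 17:30 start Q → 1
Saturday 18:30 start R → 2
Saturday 20:30 end Q → 1
Saturday 20:30 end R → 0
Saturday 20:30 start S → 1
Saturday 23:30 end S → 0
Sunday 08:00 start T → 1
Sunday 11:30 end T → 0
Sunday 12:00 start U → 1
Sunday 14:00 start W → 2
Sunday 14:30 start V → 3
Sunday 15:00 end U → 2
Sunday 17:00 end V → 1
Sunday 18:00 end W → 0
Peak is 3, at Sunday 14:30 (U, V, W).

3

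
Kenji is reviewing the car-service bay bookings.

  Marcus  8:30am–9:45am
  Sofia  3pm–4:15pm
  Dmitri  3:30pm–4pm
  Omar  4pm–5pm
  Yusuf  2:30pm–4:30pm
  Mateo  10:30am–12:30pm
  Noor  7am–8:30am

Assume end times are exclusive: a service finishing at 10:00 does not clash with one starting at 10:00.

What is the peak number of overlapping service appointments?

Sort all start/end points and keep a running count:
7am start Noor → 1
8:30am end Noor → 0
8:30am start Marcus → 1
9:45am end Marcus → 0
10:30am start Mateo → 1
12:30pm end Mateo → 0
2:30pm start Yusuf → 1
3pm start Sofia → 2
3:30pm start Dmitri → 3
4pm end Dmitri → 2
4pm start Omar → 3
4:15pm end Sofia → 2
4:30pm end Yusuf → 1
5pm end Omar → 0
Peak is 3, at 3:30pm (Dmitri, Sofia, Yusuf).

3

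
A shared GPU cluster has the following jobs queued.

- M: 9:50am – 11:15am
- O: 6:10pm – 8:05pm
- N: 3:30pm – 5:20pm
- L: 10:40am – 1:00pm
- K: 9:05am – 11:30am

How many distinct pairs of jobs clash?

Check each pair: they overlap iff neither finishes before the other starts.
Sorted by start: K, M, L, N, O.
M starts before K ends → K and M overlap.
L starts before K ends → K and L overlap.
N starts after K ends, so K has no further overlaps.
L starts before M ends → M and L overlap.
N starts after M ends, so M has no further overlaps.
N starts after L ends, so L has no further overlaps.
O starts after N ends.
Overlapping pairs: K & L, K & M, L & M — 3 in total.

3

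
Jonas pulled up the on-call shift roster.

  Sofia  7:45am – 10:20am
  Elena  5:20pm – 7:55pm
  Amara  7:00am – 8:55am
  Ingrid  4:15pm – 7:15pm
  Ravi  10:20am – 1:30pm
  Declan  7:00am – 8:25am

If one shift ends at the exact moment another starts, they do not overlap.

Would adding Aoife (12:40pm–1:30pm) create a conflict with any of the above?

Yes — it overlaps Ravi

Declan: ends 8:25am at or before Aoife starts 12:40pm → clear.
Amara: ends 8:55am at or before Aoife starts 12:40pm → clear.
Sofia: ends 10:20am at or before Aoife starts 12:40pm → clear.
Ravi: starts 10:20am before Aoife ends 1:30pm, and ends 1:30pm after Aoife starts 12:40pm → overlap.
Ingrid: starts 4:15pm at or after Aoife ends 1:30pm → clear.
Elena: starts 5:20pm at or after Aoife ends 1:30pm → clear.
Aoife overlaps Ravi.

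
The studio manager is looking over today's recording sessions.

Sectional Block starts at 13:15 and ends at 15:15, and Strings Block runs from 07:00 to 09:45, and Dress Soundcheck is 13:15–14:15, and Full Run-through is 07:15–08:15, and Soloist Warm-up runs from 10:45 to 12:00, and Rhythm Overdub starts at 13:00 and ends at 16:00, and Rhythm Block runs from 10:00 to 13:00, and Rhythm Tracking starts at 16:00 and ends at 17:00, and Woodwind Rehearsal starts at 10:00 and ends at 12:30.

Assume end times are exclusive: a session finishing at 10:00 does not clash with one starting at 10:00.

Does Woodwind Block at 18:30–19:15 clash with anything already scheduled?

Strings Block: ends 09:45 at or before Woodwind Block starts 18:30 → clear.
Full Run-through: ends 08:15 at or before Woodwind Block starts 18:30 → clear.
Rhythm Block: ends 13:00 at or before Woodwind Block starts 18:30 → clear.
Woodwind Rehearsal: ends 12:30 at or before Woodwind Block starts 18:30 → clear.
Soloist Warm-up: ends 12:00 at or before Woodwind Block starts 18:30 → clear.
Rhythm Overdub: ends 16:00 at or before Woodwind Block starts 18:30 → clear.
Sectional Block: ends 15:15 at or before Woodwind Block starts 18:30 → clear.
Dress Soundcheck: ends 14:15 at or before Woodwind Block starts 18:30 → clear.
Rhythm Tracking: ends 17:00 at or before Woodwind Block starts 18:30 → clear.

No — it doesn't clash with anything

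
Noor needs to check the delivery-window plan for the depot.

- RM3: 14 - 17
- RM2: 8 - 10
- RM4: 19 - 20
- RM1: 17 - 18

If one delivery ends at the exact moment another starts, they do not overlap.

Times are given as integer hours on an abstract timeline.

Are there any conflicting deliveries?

Sorted by start: RM2, RM3, RM1, RM4.
RM3 starts after RM2 ends, so RM2 has no further overlaps.
RM1 starts exactly when RM3 ends (back-to-back, no overlap), so RM3 has no further overlaps.
RM4 starts after RM1 ends.
Every pair is clear; the schedule has no overlaps.

No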